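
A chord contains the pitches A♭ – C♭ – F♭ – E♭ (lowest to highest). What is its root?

Fb

The distinct letter names are Ab, Cb, Fb, Eb. Arranged as a stack of thirds they read Fb–Ab–Cb–Eb, so Fb is the root (an Fb major seventh chord).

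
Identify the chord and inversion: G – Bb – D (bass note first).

G minor, root position

The pitch classes G, Bb, D arrange in thirds as G–Bb–D: a G minor triad.
The lowest note is G, the root of the chord, so this is root position (figured bass 5/3).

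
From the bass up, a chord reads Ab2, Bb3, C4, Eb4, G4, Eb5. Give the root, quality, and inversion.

Ab major ninth, root position

The pitch classes Ab, Bb, C, Eb, G arrange in thirds as Ab–C–Eb–G–Bb: an Ab major ninth chord.
Ab is the root of Ab major ninth; root in the bass means root position.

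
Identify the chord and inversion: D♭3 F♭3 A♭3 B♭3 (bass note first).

The distinct note names are Db, Fb, Ab, Bb. Stacked in thirds they read Bb–Db–Fb–Ab, which is a half-diminished seventh chord on Bb.
Db is the third of Bb half-diminished seventh; third in the bass means first inversion (figured bass 6/5).

Bb half-diminished seventh, first inversion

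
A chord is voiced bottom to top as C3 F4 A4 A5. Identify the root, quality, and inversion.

F major, second inversion

The distinct note names are C, F, A. Stacked in thirds they read F–A–C, which is a major triad on F.
The lowest note is C, the fifth of the chord, so this is second inversion (figured bass 6/4).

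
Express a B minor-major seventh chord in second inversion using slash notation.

Second inversion of B minor-major seventh has the fifth (F#) in the bass. As a slash chord: Bm(maj7)/F#.

Bm(maj7)/F#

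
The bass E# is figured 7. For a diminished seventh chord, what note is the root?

The figures 7 mean the root of the chord is in the bass. If E# is the root of a diminished seventh chord, the root is E# (chord tones E#–G#–B–D).

E#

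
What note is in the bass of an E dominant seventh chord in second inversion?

The fifth of E dominant seventh (E–G#–B–D) is B; that is the bass in second inversion.

B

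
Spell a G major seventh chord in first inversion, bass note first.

B, D, F#, G

G major seventh is G–B–D–F#. First inversion puts the third (B) in the bass, with the remaining tones above: B, D, F#, G.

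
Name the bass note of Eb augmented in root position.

In root position the root is lowest. For Eb augmented (Eb–G–B) that is Eb.

Eb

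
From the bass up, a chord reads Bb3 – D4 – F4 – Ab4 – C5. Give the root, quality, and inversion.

Bb dominant ninth, root position

The distinct note names are Bb, D, F, Ab, C. Stacked in thirds they read Bb–D–F–Ab–C, which is a dominant ninth chord on Bb.
Bb is the root of Bb dominant ninth; root in the bass means root position.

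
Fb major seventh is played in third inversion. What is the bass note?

Eb

Fb major seventh is Fb–Ab–Cb–Eb. Third inversion places the seventh in the bass: Eb.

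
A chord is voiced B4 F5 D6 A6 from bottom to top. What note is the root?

B, F, D, A are the tones of a B half-diminished seventh chord (B–D–F–A), making B the root.

B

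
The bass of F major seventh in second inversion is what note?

C

F major seventh is F–A–C–E. Second inversion places the fifth in the bass: C.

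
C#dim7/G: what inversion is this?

C#dim7/G means C# diminished seventh with G in the bass. G is the fifth of C# diminished seventh (C#–E–G–Bb), so this is second inversion.

second inversion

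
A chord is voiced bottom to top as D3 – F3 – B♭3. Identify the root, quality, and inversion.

Reducing to letter names: D, F, Bb. These stack in thirds as Bb–D–F — a Bb major triad.
The lowest note is D, the third of the chord, so this is first inversion (figured bass 6).

Bb major, first inversion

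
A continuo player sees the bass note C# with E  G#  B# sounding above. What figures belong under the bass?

7

The notes C#, E, G#, B# stack in thirds as C#–E–G#–B# — a C# minor-major seventh chord. The bass C# is the root, so this is root position: figured 7.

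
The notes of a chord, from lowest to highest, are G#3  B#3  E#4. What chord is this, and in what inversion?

E# minor, first inversion

Reducing to letter names: G#, B#, E#. These stack in thirds as E#–G#–B# — an E# minor triad.
The lowest note is G#, the third of the chord, so this is first inversion (figured bass 6).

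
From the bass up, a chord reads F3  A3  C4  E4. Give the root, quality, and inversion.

F major seventh, root position

The pitch classes F, A, C, E arrange in thirds as F–A–C–E: an F major seventh chord.
With the root (F) in the bass, the chord is in root position (figured bass 7).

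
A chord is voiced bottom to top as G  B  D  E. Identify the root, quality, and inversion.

E minor seventh, first inversion

The pitch classes G, B, D, E arrange in thirds as E–G–B–D: an E minor seventh chord.
G is the third of E minor seventh; third in the bass means first inversion (figured bass 6/5).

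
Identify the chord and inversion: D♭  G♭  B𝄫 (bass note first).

The pitch classes Db, Gb, Bbb arrange in thirds as Gb–Bbb–Db: a Gb minor triad.
Db is the fifth of Gb minor; fifth in the bass means second inversion (figured bass 6/4).

Gb minor, second inversion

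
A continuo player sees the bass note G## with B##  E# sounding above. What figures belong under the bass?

The notes G##, B##, E# stack in thirds as E#–G##–B## — an E# augmented triad. The bass G## is the third, so this is first inversion: figured 6.

6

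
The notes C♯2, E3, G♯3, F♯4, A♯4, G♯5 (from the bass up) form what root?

F#

The distinct letter names are C#, E, G#, F#, A#. Arranged as a stack of thirds they read F#–A#–C#–E–G#, so F# is the root (an F# dominant ninth chord).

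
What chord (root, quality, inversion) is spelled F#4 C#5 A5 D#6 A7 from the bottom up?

D# half-diminished seventh, first inversion

Reducing to letter names: F#, C#, A, D#. These stack in thirds as D#–F#–A–C# — a D# half-diminished seventh chord.
The lowest note is F#, the third of the chord, so this is first inversion (figured bass 6/5).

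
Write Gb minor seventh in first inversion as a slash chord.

Gbm7/Bbb

First inversion of Gb minor seventh has the third (Bbb) in the bass. As a slash chord: Gbm7/Bbb.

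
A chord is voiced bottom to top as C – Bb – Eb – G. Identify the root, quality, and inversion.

The pitch classes C, Bb, Eb, G arrange in thirds as C–Eb–G–Bb: a C minor seventh chord.
C is the root of C minor seventh; root in the bass means root position (figured bass 7).

C minor seventh, root position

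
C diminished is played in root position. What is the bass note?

C

In root position the root is lowest. For C diminished (C–Eb–Gb) that is C.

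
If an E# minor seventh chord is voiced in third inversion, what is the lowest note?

D#

The seventh of E# minor seventh (E#–G#–B#–D#) is D#; that is the bass in third inversion.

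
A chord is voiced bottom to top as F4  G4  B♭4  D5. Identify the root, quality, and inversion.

Reducing to letter names: F, G, Bb, D. These stack in thirds as G–Bb–D–F — a G minor seventh chord.
F is the seventh of G minor seventh; seventh in the bass means third inversion (figured bass 4/2).

G minor seventh, third inversion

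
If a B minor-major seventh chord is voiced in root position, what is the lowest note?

B minor-major seventh is B–D–F#–A#. Root position places the root in the bass: B.

B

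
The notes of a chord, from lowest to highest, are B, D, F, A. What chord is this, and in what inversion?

B half-diminished seventh, root position

The pitch classes B, D, F, A arrange in thirds as B–D–F–A: a B half-diminished seventh chord.
B is the root of B half-diminished seventh; root in the bass means root position (figured bass 7).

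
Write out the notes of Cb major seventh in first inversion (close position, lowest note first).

Spelling Cb major seventh: Cb–Eb–Gb–Bb. In first inversion the third is bass, giving Eb, Gb, Bb, Cb from the bottom.

Eb, Gb, Bb, Cb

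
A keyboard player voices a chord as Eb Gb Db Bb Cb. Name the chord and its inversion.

Cb major ninth, first inversion

Reducing to letter names: Eb, Gb, Db, Bb, Cb. These stack in thirds as Cb–Eb–Gb–Bb–Db — a Cb major ninth chord.
The lowest note is Eb, the third of the chord, so this is first inversion.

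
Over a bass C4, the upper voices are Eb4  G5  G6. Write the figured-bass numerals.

5/3

The notes C, Eb, G stack in thirds as C–Eb–G — a C minor triad. The bass C is the root, so this is root position: figured 5/3.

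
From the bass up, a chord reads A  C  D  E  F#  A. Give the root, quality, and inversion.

Reducing to letter names: A, C, D, E, F#. These stack in thirds as D–F#–A–C–E — a D dominant ninth chord.
With the fifth (A) in the bass, the chord is in second inversion.

D dominant ninth, second inversion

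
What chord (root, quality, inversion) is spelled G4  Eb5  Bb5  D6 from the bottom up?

The distinct note names are G, Eb, Bb, D. Stacked in thirds they read Eb–G–Bb–D, which is a major seventh chord on Eb.
The lowest note is G, the third of the chord, so this is first inversion (figured bass 6/5).

Eb major seventh, first inversion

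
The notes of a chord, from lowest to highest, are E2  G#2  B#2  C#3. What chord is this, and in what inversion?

C# minor-major seventh, first inversion

The pitch classes E, G#, B#, C# arrange in thirds as C#–E–G#–B#: a C# minor-major seventh chord.
With the third (E) in the bass, the chord is in first inversion (figured bass 6/5).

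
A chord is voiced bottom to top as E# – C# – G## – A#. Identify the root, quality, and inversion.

A# minor-major seventh, second inversion

Reducing to letter names: E#, C#, G##, A#. These stack in thirds as A#–C#–E#–G## — an A# minor-major seventh chord.
With the fifth (E#) in the bass, the chord is in second inversion (figured bass 4/3).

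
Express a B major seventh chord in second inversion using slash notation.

Bmaj7/F#

Second inversion of B major seventh has the fifth (F#) in the bass. As a slash chord: Bmaj7/F#.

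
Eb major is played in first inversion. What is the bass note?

In first inversion the third is lowest. For Eb major (Eb–G–Bb) that is G.

G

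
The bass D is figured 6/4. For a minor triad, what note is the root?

The figures 6/4 mean the fifth of the chord is in the bass. If D is the fifth of a minor triad, the root is G (chord tones G–Bb–D).

G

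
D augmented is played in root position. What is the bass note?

The root of D augmented (D–F#–A#) is D; that is the bass in root position.

D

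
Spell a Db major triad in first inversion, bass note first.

F, Ab, Db

Db major is Db–F–Ab. First inversion puts the third (F) in the bass, with the remaining tones above: F, Ab, Db.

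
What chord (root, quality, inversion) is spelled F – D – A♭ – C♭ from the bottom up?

D diminished seventh, first inversion

The pitch classes F, D, Ab, Cb arrange in thirds as D–F–Ab–Cb: a D diminished seventh chord.
F is the third of D diminished seventh; third in the bass means first inversion (figured bass 6/5).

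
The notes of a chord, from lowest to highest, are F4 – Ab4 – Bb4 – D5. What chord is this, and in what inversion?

Bb dominant seventh, second inversion

The distinct note names are F, Ab, Bb, D. Stacked in thirds they read Bb–D–F–Ab, which is a dominant seventh chord on Bb.
F is the fifth of Bb dominant seventh; fifth in the bass means second inversion (figured bass 4/3).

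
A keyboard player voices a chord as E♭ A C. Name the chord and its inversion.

A diminished, second inversion

Reducing to letter names: Eb, A, C. These stack in thirds as A–C–Eb — an A diminished triad.
The lowest note is Eb, the fifth of the chord, so this is second inversion (figured bass 6/4).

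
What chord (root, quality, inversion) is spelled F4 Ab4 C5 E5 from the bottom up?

F minor-major seventh, root position

Reducing to letter names: F, Ab, C, E. These stack in thirds as F–Ab–C–E — an F minor-major seventh chord.
With the root (F) in the bass, the chord is in root position (figured bass 7).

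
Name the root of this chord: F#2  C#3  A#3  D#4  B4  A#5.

F#, C#, A#, D#, B are the tones of a B major ninth chord (B–D#–F#–A#–C#), making B the root.

B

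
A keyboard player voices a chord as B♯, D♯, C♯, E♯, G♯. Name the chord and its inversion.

The distinct note names are B#, D#, C#, E#, G#. Stacked in thirds they read C#–E#–G#–B#–D#, which is a major ninth chord on C#.
With the seventh (B#) in the bass, the chord is in third inversion.

C# major ninth, third inversion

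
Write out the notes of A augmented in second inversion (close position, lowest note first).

E#, A, C#

Spelling A augmented: A–C#–E#. In second inversion the fifth is bass, giving E#, A, C# from the bottom.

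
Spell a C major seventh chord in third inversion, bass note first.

B, C, E, G

Spelling C major seventh: C–E–G–B. In third inversion the seventh is bass, giving B, C, E, G from the bottom.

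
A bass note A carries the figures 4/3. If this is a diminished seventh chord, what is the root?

The figures 4/3 mean the fifth of the chord is in the bass. If A is the fifth of a diminished seventh chord, the root is D# (chord tones D#–F#–A–C).

D#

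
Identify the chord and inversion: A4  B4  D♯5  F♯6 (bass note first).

Reducing to letter names: A, B, D#, F#. These stack in thirds as B–D#–F#–A — a B dominant seventh chord.
With the seventh (A) in the bass, the chord is in third inversion (figured bass 4/2).

B dominant seventh, third inversion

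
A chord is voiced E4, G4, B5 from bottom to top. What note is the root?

Reordering E, G, B into stacked thirds gives E–G–B; the bottom of that stack, E, is the root.

E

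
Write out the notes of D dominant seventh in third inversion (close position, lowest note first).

D dominant seventh is D–F#–A–C. Third inversion puts the seventh (C) in the bass, with the remaining tones above: C, D, F#, A.

C, D, F#, A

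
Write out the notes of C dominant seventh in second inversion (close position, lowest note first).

G, Bb, C, E

Spelling C dominant seventh: C–E–G–Bb. In second inversion the fifth is bass, giving G, Bb, C, E from the bottom.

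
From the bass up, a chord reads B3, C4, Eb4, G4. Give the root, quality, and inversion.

C minor-major seventh, third inversion

The distinct note names are B, C, Eb, G. Stacked in thirds they read C–Eb–G–B, which is a minor-major seventh chord on C.
B is the seventh of C minor-major seventh; seventh in the bass means third inversion (figured bass 4/2).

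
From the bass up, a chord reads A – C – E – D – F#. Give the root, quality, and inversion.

Reducing to letter names: A, C, E, D, F#. These stack in thirds as D–F#–A–C–E — a D dominant ninth chord.
The lowest note is A, the fifth of the chord, so this is second inversion.

D dominant ninth, second inversion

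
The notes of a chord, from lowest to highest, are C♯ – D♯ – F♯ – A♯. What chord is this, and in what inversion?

The pitch classes C#, D#, F#, A# arrange in thirds as D#–F#–A#–C#: a D# minor seventh chord.
C# is the seventh of D# minor seventh; seventh in the bass means third inversion (figured bass 4/2).

D# minor seventh, third inversion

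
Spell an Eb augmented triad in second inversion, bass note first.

B, Eb, G

Eb augmented is Eb–G–B. Second inversion puts the fifth (B) in the bass, with the remaining tones above: B, Eb, G.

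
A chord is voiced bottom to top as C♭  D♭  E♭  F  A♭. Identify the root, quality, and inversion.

Db dominant ninth, third inversion

The distinct note names are Cb, Db, Eb, F, Ab. Stacked in thirds they read Db–F–Ab–Cb–Eb, which is a dominant ninth chord on Db.
Cb is the seventh of Db dominant ninth; seventh in the bass means third inversion.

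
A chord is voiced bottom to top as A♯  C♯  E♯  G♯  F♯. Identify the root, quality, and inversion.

F# major ninth, first inversion

The distinct note names are A#, C#, E#, G#, F#. Stacked in thirds they read F#–A#–C#–E#–G#, which is a major ninth chord on F#.
The lowest note is A#, the third of the chord, so this is first inversion.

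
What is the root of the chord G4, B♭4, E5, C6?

G, Bb, E, C are the tones of a C dominant seventh chord (C–E–G–Bb), making C the root.

C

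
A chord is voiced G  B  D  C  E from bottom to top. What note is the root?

C

The distinct letter names are G, B, D, C, E. Arranged as a stack of thirds they read C–E–G–B–D, so C is the root (a C major ninth chord).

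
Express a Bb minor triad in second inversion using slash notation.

Bbm/F

Second inversion of Bb minor has the fifth (F) in the bass. As a slash chord: Bbm/F.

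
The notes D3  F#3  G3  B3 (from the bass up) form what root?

G

D, F#, G, B are the tones of a G major seventh chord (G–B–D–F#), making G the root.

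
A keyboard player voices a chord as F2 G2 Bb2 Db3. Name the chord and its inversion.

G half-diminished seventh, third inversion

The pitch classes F, G, Bb, Db arrange in thirds as G–Bb–Db–F: a G half-diminished seventh chord.
F is the seventh of G half-diminished seventh; seventh in the bass means third inversion (figured bass 4/2).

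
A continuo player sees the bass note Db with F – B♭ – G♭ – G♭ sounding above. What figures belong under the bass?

4/3

The notes Db, F, Bb, Gb stack in thirds as Gb–Bb–Db–F — a Gb major seventh chord. The bass Db is the fifth, so this is second inversion: figured 4/3.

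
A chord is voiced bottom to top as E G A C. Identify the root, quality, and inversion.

A minor seventh, second inversion

The pitch classes E, G, A, C arrange in thirds as A–C–E–G: an A minor seventh chord.
With the fifth (E) in the bass, the chord is in second inversion (figured bass 4/3).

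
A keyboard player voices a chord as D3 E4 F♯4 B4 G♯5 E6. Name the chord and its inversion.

Reducing to letter names: D, E, F#, B, G#. These stack in thirds as E–G#–B–D–F# — an E dominant ninth chord.
D is the seventh of E dominant ninth; seventh in the bass means third inversion.

E dominant ninth, third inversion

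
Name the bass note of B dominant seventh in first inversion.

B dominant seventh is B–D#–F#–A. First inversion places the third in the bass: D#.

D#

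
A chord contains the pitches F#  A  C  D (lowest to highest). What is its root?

Reordering F#, A, C, D into stacked thirds gives D–F#–A–C; the bottom of that stack, D, is the root.

D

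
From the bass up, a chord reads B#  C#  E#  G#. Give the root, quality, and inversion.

Reducing to letter names: B#, C#, E#, G#. These stack in thirds as C#–E#–G#–B# — a C# major seventh chord.
With the seventh (B#) in the bass, the chord is in third inversion (figured bass 4/2).

C# major seventh, third inversion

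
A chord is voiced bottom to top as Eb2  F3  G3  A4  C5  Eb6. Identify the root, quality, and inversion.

F dominant ninth, third inversion

The pitch classes Eb, F, G, A, C arrange in thirds as F–A–C–Eb–G: an F dominant ninth chord.
The lowest note is Eb, the seventh of the chord, so this is third inversion.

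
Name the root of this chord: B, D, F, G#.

B, D, F, G# are the tones of a G# diminished seventh chord (G#–B–D–F), making G# the root.

G#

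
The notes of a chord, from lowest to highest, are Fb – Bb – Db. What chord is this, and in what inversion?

Bb diminished, second inversion

Reducing to letter names: Fb, Bb, Db. These stack in thirds as Bb–Db–Fb — a Bb diminished triad.
Fb is the fifth of Bb diminished; fifth in the bass means second inversion (figured bass 6/4).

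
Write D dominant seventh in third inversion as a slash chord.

D7/C

Third inversion of D dominant seventh has the seventh (C) in the bass. As a slash chord: D7/C.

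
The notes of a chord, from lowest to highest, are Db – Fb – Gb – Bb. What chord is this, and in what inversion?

The pitch classes Db, Fb, Gb, Bb arrange in thirds as Gb–Bb–Db–Fb: a Gb dominant seventh chord.
With the fifth (Db) in the bass, the chord is in second inversion (figured bass 4/3).

Gb dominant seventh, second inversion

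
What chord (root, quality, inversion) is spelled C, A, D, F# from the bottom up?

D dominant seventh, third inversion

Reducing to letter names: C, A, D, F#. These stack in thirds as D–F#–A–C — a D dominant seventh chord.
The lowest note is C, the seventh of the chord, so this is third inversion (figured bass 4/2).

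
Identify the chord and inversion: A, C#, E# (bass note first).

Reducing to letter names: A, C#, E#. These stack in thirds as A–C#–E# — an A augmented triad.
The lowest note is A, the root of the chord, so this is root position (figured bass 5/3).

A augmented, root position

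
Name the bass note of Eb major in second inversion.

Bb

In second inversion the fifth is lowest. For Eb major (Eb–G–Bb) that is Bb.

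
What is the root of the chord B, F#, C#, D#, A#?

Reordering B, F#, C#, D#, A# into stacked thirds gives B–D#–F#–A#–C#; the bottom of that stack, B, is the root.

B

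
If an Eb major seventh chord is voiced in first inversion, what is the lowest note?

G

In first inversion the third is lowest. For Eb major seventh (Eb–G–Bb–D) that is G.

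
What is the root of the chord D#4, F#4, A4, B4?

The distinct letter names are D#, F#, A, B. Arranged as a stack of thirds they read B–D#–F#–A, so B is the root (a B dominant seventh chord).

B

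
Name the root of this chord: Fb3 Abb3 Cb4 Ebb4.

Fb

Reordering Fb, Abb, Cb, Ebb into stacked thirds gives Fb–Abb–Cb–Ebb; the bottom of that stack, Fb, is the root.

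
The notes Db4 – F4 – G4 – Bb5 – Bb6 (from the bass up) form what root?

Reordering Db, F, G, Bb into stacked thirds gives G–Bb–Db–F; the bottom of that stack, G, is the root.

G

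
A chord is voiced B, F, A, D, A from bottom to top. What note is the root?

B

The distinct letter names are B, F, A, D. Arranged as a stack of thirds they read B–D–F–A, so B is the root (a B half-diminished seventh chord).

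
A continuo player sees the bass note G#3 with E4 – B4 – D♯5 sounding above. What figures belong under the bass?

6/5

The notes G#, E, B, D# stack in thirds as E–G#–B–D# — an E major seventh chord. The bass G# is the third, so this is first inversion: figured 6/5.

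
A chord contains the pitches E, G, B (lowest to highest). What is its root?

E

The distinct letter names are E, G, B. Arranged as a stack of thirds they read E–G–B, so E is the root (an E minor triad).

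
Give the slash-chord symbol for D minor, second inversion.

Dm/A

Second inversion of D minor has the fifth (A) in the bass. As a slash chord: Dm/A.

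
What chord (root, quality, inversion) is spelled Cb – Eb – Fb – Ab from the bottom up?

The pitch classes Cb, Eb, Fb, Ab arrange in thirds as Fb–Ab–Cb–Eb: an Fb major seventh chord.
Cb is the fifth of Fb major seventh; fifth in the bass means second inversion (figured bass 4/3).

Fb major seventh, second inversion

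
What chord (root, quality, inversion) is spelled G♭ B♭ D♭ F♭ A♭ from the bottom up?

The pitch classes Gb, Bb, Db, Fb, Ab arrange in thirds as Gb–Bb–Db–Fb–Ab: a Gb dominant ninth chord.
Gb is the root of Gb dominant ninth; root in the bass means root position.

Gb dominant ninth, root position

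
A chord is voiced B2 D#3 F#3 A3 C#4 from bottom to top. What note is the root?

B

B, D#, F#, A, C# are the tones of a B dominant ninth chord (B–D#–F#–A–C#), making B the root.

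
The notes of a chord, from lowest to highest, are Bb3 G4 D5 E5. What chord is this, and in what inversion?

E half-diminished seventh, second inversion

The pitch classes Bb, G, D, E arrange in thirds as E–G–Bb–D: an E half-diminished seventh chord.
With the fifth (Bb) in the bass, the chord is in second inversion (figured bass 4/3).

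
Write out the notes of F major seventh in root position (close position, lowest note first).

The chord tones are F–A–C–E. With the root (F) lowest for root position: F, A, C, E.

F, A, C, E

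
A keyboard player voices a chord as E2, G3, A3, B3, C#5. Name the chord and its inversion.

A dominant ninth, second inversion

Reducing to letter names: E, G, A, B, C#. These stack in thirds as A–C#–E–G–B — an A dominant ninth chord.
The lowest note is E, the fifth of the chord, so this is second inversion.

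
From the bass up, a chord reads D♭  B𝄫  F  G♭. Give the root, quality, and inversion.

Gb minor-major seventh, second inversion

The distinct note names are Db, Bbb, F, Gb. Stacked in thirds they read Gb–Bbb–Db–F, which is a minor-major seventh chord on Gb.
With the fifth (Db) in the bass, the chord is in second inversion (figured bass 4/3).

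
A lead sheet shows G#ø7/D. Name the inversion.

second inversion

G#ø7/D means G# half-diminished seventh with D in the bass. D is the fifth of G# half-diminished seventh (G#–B–D–F#), so this is second inversion.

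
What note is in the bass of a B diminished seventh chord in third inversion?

Ab

The seventh of B diminished seventh (B–D–F–Ab) is Ab; that is the bass in third inversion.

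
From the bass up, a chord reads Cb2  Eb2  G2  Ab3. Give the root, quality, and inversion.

The pitch classes Cb, Eb, G, Ab arrange in thirds as Ab–Cb–Eb–G: an Ab minor-major seventh chord.
The lowest note is Cb, the third of the chord, so this is first inversion (figured bass 6/5).

Ab minor-major seventh, first inversion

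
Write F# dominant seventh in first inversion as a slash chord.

F#7/A#

First inversion of F# dominant seventh has the third (A#) in the bass. As a slash chord: F#7/A#.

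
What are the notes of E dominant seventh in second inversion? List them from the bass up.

B, D, E, G#

E dominant seventh is E–G#–B–D. Second inversion puts the fifth (B) in the bass, with the remaining tones above: B, D, E, G#.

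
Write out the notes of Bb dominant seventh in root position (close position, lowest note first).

Bb, D, F, Ab

Spelling Bb dominant seventh: Bb–D–F–Ab. In root position the root is bass, giving Bb, D, F, Ab from the bottom.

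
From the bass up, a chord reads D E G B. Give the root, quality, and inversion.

E minor seventh, third inversion

The distinct note names are D, E, G, B. Stacked in thirds they read E–G–B–D, which is a minor seventh chord on E.
With the seventh (D) in the bass, the chord is in third inversion (figured bass 4/2).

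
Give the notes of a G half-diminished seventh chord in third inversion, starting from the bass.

Spelling G half-diminished seventh: G–Bb–Db–F. In third inversion the seventh is bass, giving F, G, Bb, Db from the bottom.

F, G, Bb, Db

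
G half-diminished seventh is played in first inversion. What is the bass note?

Bb

G half-diminished seventh is G–Bb–Db–F. First inversion places the third in the bass: Bb.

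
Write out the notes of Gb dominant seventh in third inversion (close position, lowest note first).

Gb dominant seventh is Gb–Bb–Db–Fb. Third inversion puts the seventh (Fb) in the bass, with the remaining tones above: Fb, Gb, Bb, Db.

Fb, Gb, Bb, Db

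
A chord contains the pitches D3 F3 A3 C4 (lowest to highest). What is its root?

D

D, F, A, C are the tones of a D minor seventh chord (D–F–A–C), making D the root.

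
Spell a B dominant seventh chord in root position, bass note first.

B, D#, F#, A

B dominant seventh is B–D#–F#–A. Root position puts the root (B) in the bass, with the remaining tones above: B, D#, F#, A.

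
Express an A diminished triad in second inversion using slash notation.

Adim/Eb

Second inversion of A diminished has the fifth (Eb) in the bass. As a slash chord: Adim/Eb.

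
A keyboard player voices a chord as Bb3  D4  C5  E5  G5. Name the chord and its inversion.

C dominant ninth, third inversion

The pitch classes Bb, D, C, E, G arrange in thirds as C–E–G–Bb–D: a C dominant ninth chord.
The lowest note is Bb, the seventh of the chord, so this is third inversion.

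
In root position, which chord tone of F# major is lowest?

F#

F# major is F#–A#–C#. Root position places the root in the bass: F#.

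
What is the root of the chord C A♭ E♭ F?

C, Ab, Eb, F are the tones of an F minor seventh chord (F–Ab–C–Eb), making F the root.

F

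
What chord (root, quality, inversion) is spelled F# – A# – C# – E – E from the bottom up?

The pitch classes F#, A#, C#, E arrange in thirds as F#–A#–C#–E: an F# dominant seventh chord.
With the root (F#) in the bass, the chord is in root position (figured bass 7).

F# dominant seventh, root position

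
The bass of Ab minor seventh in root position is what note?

In root position the root is lowest. For Ab minor seventh (Ab–Cb–Eb–Gb) that is Ab.

Ab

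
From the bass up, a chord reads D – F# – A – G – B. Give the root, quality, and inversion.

The distinct note names are D, F#, A, G, B. Stacked in thirds they read G–B–D–F#–A, which is a major ninth chord on G.
D is the fifth of G major ninth; fifth in the bass means second inversion.

G major ninth, second inversion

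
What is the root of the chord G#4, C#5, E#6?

Reordering G#, C#, E# into stacked thirds gives C#–E#–G#; the bottom of that stack, C#, is the root.

C#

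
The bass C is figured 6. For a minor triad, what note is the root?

The figures 6 mean the third of the chord is in the bass. If C is the third of a minor triad, the root is A (chord tones A–C–E).

A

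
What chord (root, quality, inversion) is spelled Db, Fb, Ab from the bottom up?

The pitch classes Db, Fb, Ab arrange in thirds as Db–Fb–Ab: a Db minor triad.
With the root (Db) in the bass, the chord is in root position (figured bass 5/3).

Db minor, root position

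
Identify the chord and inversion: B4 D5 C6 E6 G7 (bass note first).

C major ninth, third inversion

Reducing to letter names: B, D, C, E, G. These stack in thirds as C–E–G–B–D — a C major ninth chord.
The lowest note is B, the seventh of the chord, so this is third inversion.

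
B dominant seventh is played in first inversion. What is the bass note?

B dominant seventh is B–D#–F#–A. First inversion places the third in the bass: D#.

D#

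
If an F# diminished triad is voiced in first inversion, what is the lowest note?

A

The third of F# diminished (F#–A–C) is A; that is the bass in first inversion.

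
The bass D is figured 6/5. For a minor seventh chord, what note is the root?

The figures 6/5 mean the third of the chord is in the bass. If D is the third of a minor seventh chord, the root is B (chord tones B–D–F#–A).

B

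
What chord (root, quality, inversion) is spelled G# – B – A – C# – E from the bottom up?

The pitch classes G#, B, A, C#, E arrange in thirds as A–C#–E–G#–B: an A major ninth chord.
With the seventh (G#) in the bass, the chord is in third inversion.

A major ninth, third inversion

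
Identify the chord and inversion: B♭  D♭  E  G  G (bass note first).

The pitch classes Bb, Db, E, G arrange in thirds as E–G–Bb–Db: an E diminished seventh chord.
With the fifth (Bb) in the bass, the chord is in second inversion (figured bass 4/3).

E diminished seventh, second inversion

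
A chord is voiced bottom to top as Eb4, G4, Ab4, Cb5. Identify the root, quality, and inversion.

The pitch classes Eb, G, Ab, Cb arrange in thirds as Ab–Cb–Eb–G: an Ab minor-major seventh chord.
Eb is the fifth of Ab minor-major seventh; fifth in the bass means second inversion (figured bass 4/3).

Ab minor-major seventh, second inversion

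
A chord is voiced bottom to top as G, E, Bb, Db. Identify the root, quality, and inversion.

E diminished seventh, first inversion

The distinct note names are G, E, Bb, Db. Stacked in thirds they read E–G–Bb–Db, which is a diminished seventh chord on E.
With the third (G) in the bass, the chord is in first inversion (figured bass 6/5).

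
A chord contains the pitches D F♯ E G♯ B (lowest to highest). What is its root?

The distinct letter names are D, F#, E, G#, B. Arranged as a stack of thirds they read E–G#–B–D–F#, so E is the root (an E dominant ninth chord).

E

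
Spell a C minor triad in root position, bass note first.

C, Eb, G

The chord tones are C–Eb–G. With the root (C) lowest for root position: C, Eb, G.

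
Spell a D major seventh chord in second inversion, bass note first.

A, C#, D, F#

Spelling D major seventh: D–F#–A–C#. In second inversion the fifth is bass, giving A, C#, D, F# from the bottom.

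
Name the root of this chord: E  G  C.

C

E, G, C are the tones of a C major triad (C–E–G), making C the root.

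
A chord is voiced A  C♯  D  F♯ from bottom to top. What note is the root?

D

A, C#, D, F# are the tones of a D major seventh chord (D–F#–A–C#), making D the root.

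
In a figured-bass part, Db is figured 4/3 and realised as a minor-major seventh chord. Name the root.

Gb

The figures 4/3 mean the fifth of the chord is in the bass. If Db is the fifth of a minor-major seventh chord, the root is Gb (chord tones Gb–Bbb–Db–F).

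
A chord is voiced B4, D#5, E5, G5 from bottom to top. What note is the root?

The distinct letter names are B, D#, E, G. Arranged as a stack of thirds they read E–G–B–D#, so E is the root (an E minor-major seventh chord).

E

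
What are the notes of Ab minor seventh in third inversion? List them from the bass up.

Gb, Ab, Cb, Eb

The chord tones are Ab–Cb–Eb–Gb. With the seventh (Gb) lowest for third inversion: Gb, Ab, Cb, Eb.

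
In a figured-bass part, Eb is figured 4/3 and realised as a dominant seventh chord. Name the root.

Ab

The figures 4/3 mean the fifth of the chord is in the bass. If Eb is the fifth of a dominant seventh chord, the root is Ab (chord tones Ab–C–Eb–Gb).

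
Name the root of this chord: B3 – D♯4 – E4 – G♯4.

The distinct letter names are B, D#, E, G#. Arranged as a stack of thirds they read E–G#–B–D#, so E is the root (an E major seventh chord).

E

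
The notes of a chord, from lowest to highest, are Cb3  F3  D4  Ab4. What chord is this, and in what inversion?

D diminished seventh, third inversion

The pitch classes Cb, F, D, Ab arrange in thirds as D–F–Ab–Cb: a D diminished seventh chord.
The lowest note is Cb, the seventh of the chord, so this is third inversion (figured bass 4/2).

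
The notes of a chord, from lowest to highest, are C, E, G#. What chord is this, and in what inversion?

The distinct note names are C, E, G#. Stacked in thirds they read C–E–G#, which is an augmented triad on C.
With the root (C) in the bass, the chord is in root position (figured bass 5/3).

C augmented, root position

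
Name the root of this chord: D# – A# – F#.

D#, A#, F# are the tones of a D# minor triad (D#–F#–A#), making D# the root.

D#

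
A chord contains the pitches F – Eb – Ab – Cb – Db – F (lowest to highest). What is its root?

The distinct letter names are F, Eb, Ab, Cb, Db. Arranged as a stack of thirds they read Db–F–Ab–Cb–Eb, so Db is the root (a Db dominant ninth chord).

Db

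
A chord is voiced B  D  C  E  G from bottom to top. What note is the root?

Reordering B, D, C, E, G into stacked thirds gives C–E–G–B–D; the bottom of that stack, C, is the root.

C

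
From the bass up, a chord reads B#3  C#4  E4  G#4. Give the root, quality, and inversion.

Reducing to letter names: B#, C#, E, G#. These stack in thirds as C#–E–G#–B# — a C# minor-major seventh chord.
The lowest note is B#, the seventh of the chord, so this is third inversion (figured bass 4/2).

C# minor-major seventh, third inversion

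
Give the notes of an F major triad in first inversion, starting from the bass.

Spelling F major: F–A–C. In first inversion the third is bass, giving A, C, F from the bottom.

A, C, F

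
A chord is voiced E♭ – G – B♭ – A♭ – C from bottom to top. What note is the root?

Ab

Reordering Eb, G, Bb, Ab, C into stacked thirds gives Ab–C–Eb–G–Bb; the bottom of that stack, Ab, is the root.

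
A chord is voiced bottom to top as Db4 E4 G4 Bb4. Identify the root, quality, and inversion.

Reducing to letter names: Db, E, G, Bb. These stack in thirds as E–G–Bb–Db — an E diminished seventh chord.
With the seventh (Db) in the bass, the chord is in third inversion (figured bass 4/2).

E diminished seventh, third inversion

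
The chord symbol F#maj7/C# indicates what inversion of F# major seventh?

F#maj7/C# means F# major seventh with C# in the bass. C# is the fifth of F# major seventh (F#–A#–C#–E#), so this is second inversion.

second inversion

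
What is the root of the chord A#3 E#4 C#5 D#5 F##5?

D#

Reordering A#, E#, C#, D#, F## into stacked thirds gives D#–F##–A#–C#–E#; the bottom of that stack, D#, is the root.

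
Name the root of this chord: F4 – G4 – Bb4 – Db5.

Reordering F, G, Bb, Db into stacked thirds gives G–Bb–Db–F; the bottom of that stack, G, is the root.

G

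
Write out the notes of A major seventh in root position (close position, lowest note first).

A, C#, E, G#

Spelling A major seventh: A–C#–E–G#. In root position the root is bass, giving A, C#, E, G# from the bottom.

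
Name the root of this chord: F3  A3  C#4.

Reordering F, A, C# into stacked thirds gives F–A–C#; the bottom of that stack, F, is the root.

F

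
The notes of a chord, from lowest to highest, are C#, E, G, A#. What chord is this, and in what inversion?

A# diminished seventh, first inversion

Reducing to letter names: C#, E, G, A#. These stack in thirds as A#–C#–E–G — an A# diminished seventh chord.
The lowest note is C#, the third of the chord, so this is first inversion (figured bass 6/5).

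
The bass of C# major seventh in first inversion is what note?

E#

In first inversion the third is lowest. For C# major seventh (C#–E#–G#–B#) that is E#.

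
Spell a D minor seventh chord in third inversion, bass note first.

The chord tones are D–F–A–C. With the seventh (C) lowest for third inversion: C, D, F, A.

C, D, F, A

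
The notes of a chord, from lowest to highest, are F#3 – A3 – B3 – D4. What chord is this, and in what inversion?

B minor seventh, second inversion

The distinct note names are F#, A, B, D. Stacked in thirds they read B–D–F#–A, which is a minor seventh chord on B.
With the fifth (F#) in the bass, the chord is in second inversion (figured bass 4/3).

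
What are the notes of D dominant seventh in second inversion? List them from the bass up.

The chord tones are D–F#–A–C. With the fifth (A) lowest for second inversion: A, C, D, F#.

A, C, D, F#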